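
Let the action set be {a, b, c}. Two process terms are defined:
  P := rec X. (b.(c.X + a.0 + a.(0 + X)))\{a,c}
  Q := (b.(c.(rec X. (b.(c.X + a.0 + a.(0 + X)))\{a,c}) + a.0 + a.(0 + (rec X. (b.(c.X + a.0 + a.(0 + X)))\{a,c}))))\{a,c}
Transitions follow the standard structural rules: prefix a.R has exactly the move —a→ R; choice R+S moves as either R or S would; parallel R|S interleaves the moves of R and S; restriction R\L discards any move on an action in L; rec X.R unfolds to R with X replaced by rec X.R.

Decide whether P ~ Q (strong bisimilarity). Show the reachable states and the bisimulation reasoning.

P's transition system — 2 states:
  s0 = rec X. (b.(c.X + a.0 + a.(0 + X)))\{a,c} | —b→ s1
  s1 = (c.(rec X. (b.(c.X + a.0 + a.(0 + X)))\{a,c}) + a.0 + a.(0 + (rec X. (b.(c.X + a.0 + a.(0 + X)))\{a,c})))\{a,c} | stopped
Q's transition system — 2 states:
  t0 = (b.(c.(rec X. (b.(c.X + a.0 + a.(0 + X)))\{a,c}) + a.0 + a.(0 + (rec X. (b.(c.X + a.0 + a.(0 + X)))\{a,c}))))\{a,c} | —b→ t1
  t1 = (c.(rec X. (b.(c.X + a.0 + a.(0 + X)))\{a,c}) + a.0 + a.(0 + (rec X. (b.(c.X + a.0 + a.(0 + X)))\{a,c})))\{a,c} | stopped
Coarsest stable partition (strong bisimilarity classes):
  B0 = {s0, t0}
  B1 = {s1, t1}
s0 ∈ B0, t0 ∈ B0 → same block

YES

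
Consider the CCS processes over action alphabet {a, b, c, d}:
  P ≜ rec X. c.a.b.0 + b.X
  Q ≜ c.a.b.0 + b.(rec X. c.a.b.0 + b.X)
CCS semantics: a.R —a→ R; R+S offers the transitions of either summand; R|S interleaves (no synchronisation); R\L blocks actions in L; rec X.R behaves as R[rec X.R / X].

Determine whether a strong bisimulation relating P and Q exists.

bisimilar

LTS(P): 4 reachable states
  u0 = rec X. c.a.b.0 + b.X ⊢ --b--▸ u0, --c--▸ u1
  u1 = a.b.0 ⊢ --a--▸ u2
  u2 = b.0 ⊢ --b--▸ u3
  u3 = 0 ⊢ stopped
LTS(Q): 5 reachable states
  v0 = c.a.b.0 + b.(rec X. c.a.b.0 + b.X) ⊢ --b--▸ v1, --c--▸ v2
  v1 = rec X. c.a.b.0 + b.X ⊢ --b--▸ v1, --c--▸ v2
  v2 = a.b.0 ⊢ --a--▸ v3
  v3 = b.0 ⊢ --b--▸ v4
  v4 = 0 ⊢ stopped
Partition-refinement fixed point:
  B0 = {u0, v0, v1}
  B1 = {u1, v2}
  B2 = {u2, v3}
  B3 = {u3, v4}
u0 ∈ B0, v0 ∈ B0 → same block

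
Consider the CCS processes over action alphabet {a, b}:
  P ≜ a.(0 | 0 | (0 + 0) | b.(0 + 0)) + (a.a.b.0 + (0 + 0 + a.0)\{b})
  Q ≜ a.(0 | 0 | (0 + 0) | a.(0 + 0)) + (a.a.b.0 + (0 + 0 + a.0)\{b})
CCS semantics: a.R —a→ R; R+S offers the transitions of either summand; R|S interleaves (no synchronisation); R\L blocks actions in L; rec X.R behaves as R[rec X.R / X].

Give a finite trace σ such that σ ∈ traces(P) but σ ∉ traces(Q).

LTS(P): 7 reachable states
  m0 = a.(0 | 0 | (0 + 0) | b.(0 + 0)) + (a.a.b.0 + (0 + 0 + a.0)\{b}) → --a--▸ m1, --a--▸ m2, --a--▸ m3
  m1 = 0 | 0 | (0 + 0) | b.(0 + 0) → --b--▸ m4
  m2 = 0\{b} → ∅
  m3 = a.b.0 → --a--▸ m5
  m4 = 0 | 0 | (0 + 0) | (0 + 0) → ∅
  m5 = b.0 → --b--▸ m6
  m6 = 0 → ∅
LTS(Q): 7 reachable states
  n0 = a.(0 | 0 | (0 + 0) | a.(0 + 0)) + (a.a.b.0 + (0 + 0 + a.0)\{b}) → --a--▸ n1, --a--▸ n2, --a--▸ n3
  n1 = 0 | 0 | (0 + 0) | a.(0 + 0) → --a--▸ n4
  n2 = 0\{b} → ∅
  n3 = a.b.0 → --a--▸ n5
  n4 = 0 | 0 | (0 + 0) | (0 + 0) → ∅
  n5 = b.0 → --b--▸ n6
  n6 = 0 → ∅
Executing ab from P (initial set {m0}):
  step 1 (a): {m1, m2, m3}
  step 2 (b): {m4}
  — P admits the full trace.
Executing ab from Q (initial set {n0}):
  step 1 (a): {n1, n2, n3}
  step 2 (b): ∅  — Q cannot continue

ab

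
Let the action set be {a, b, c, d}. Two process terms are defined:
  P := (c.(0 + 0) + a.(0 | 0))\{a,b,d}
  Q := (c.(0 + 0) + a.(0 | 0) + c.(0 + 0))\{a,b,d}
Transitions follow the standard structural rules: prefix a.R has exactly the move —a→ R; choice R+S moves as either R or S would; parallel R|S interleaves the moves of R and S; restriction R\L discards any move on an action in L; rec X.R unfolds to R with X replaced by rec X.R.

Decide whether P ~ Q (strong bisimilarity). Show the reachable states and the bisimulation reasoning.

bisimilar

P's transition system — 2 states:
  m0 = (c.(0 + 0) + a.(0 | 0))\{a,b,d} :: --c--▸ m1
  m1 = (0 + 0)\{a,b,d} :: deadlocked
Q's transition system — 2 states:
  n0 = (c.(0 + 0) + a.(0 | 0) + c.(0 + 0))\{a,b,d} :: --c--▸ n1
  n1 = (0 + 0)\{a,b,d} :: deadlocked
Partition-refinement fixed point:
  B0 = {m0, n0}
  B1 = {m1, n1}
m0 ∈ B0, n0 ∈ B0 → same block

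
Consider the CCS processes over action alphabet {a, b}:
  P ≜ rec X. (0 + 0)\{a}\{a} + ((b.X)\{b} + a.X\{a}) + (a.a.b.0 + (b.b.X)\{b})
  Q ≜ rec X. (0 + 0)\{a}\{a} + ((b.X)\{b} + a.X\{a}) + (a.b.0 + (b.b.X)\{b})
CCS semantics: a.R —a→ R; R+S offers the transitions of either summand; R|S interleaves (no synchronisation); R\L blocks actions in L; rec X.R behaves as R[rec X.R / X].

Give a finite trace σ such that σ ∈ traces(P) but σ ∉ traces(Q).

aa

LTS(P): 5 reachable states
  m0 = rec X. (0 + 0)\{a}\{a} + ((b.X)\{b} + a.X\{a}) + (a.a.b.0 + (b.b.X)\{b}) :: —a→ m1, —a→ m2
  m1 = (rec X. (0 + 0)\{a}\{a} + ((b.X)\{b} + a.X\{a}) + (a.a.b.0 + (b.b.X)\{b}))\{a} :: deadlocked
  m2 = a.b.0 :: —a→ m3
  m3 = b.0 :: —b→ m4
  m4 = 0 :: deadlocked
LTS(Q): 4 reachable states
  n0 = rec X. (0 + 0)\{a}\{a} + ((b.X)\{b} + a.X\{a}) + (a.b.0 + (b.b.X)\{b}) :: —a→ n1, —a→ n2
  n1 = (rec X. (0 + 0)\{a}\{a} + ((b.X)\{b} + a.X\{a}) + (a.b.0 + (b.b.X)\{b}))\{a} :: deadlocked
  n2 = b.0 :: —b→ n3
  n3 = 0 :: deadlocked
Executing aa from P (initial set {m0}):
  after a @ step 1: {m1, m2}
  after a @ step 2: {m3}
  — P admits the full trace.
Executing aa from Q (initial set {n0}):
  after a @ step 1: {n1, n2}
  after a @ step 2: no successor for Q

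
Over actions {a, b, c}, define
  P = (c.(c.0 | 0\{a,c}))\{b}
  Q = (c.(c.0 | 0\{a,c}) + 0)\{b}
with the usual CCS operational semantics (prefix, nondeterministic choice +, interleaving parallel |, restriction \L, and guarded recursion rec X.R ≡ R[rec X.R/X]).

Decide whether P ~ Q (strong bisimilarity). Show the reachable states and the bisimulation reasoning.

bisimilar

Reachable graph of P (3 states):
  p0 = (c.(c.0 | 0\{a,c}))\{b} | ··c··> p1
  p1 = (c.0 | 0\{a,c})\{b} | ··c··> p2
  p2 = (0 | 0\{a,c})\{b} | stopped
Reachable graph of Q (3 states):
  q0 = (c.(c.0 | 0\{a,c}) + 0)\{b} | ··c··> q1
  q1 = (c.0 | 0\{a,c})\{b} | ··c··> q2
  q2 = (0 | 0\{a,c})\{b} | stopped
Coarsest stable partition (strong bisimilarity classes):
  B0 = {p0, q0}
  B1 = {p1, q1}
  B2 = {p2, q2}
p0 ∈ B0, q0 ∈ B0 → same block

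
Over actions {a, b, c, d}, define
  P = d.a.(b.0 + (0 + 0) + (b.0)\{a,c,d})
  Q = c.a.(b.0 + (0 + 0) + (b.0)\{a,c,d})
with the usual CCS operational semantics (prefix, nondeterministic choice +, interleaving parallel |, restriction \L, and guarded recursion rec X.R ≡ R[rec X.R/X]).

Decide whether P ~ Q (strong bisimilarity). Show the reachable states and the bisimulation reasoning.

not bisimilar

Reachable graph of P (5 states):
  m0 = d.a.(b.0 + (0 + 0) + (b.0)\{a,c,d}) ⊢ —d→ m1
  m1 = a.(b.0 + (0 + 0) + (b.0)\{a,c,d}) ⊢ —a→ m2
  m2 = b.0 + (0 + 0) + (b.0)\{a,c,d} ⊢ —b→ m3, —b→ m4
  m3 = 0 ⊢ stopped
  m4 = 0\{a,c,d} ⊢ stopped
Reachable graph of Q (5 states):
  n0 = c.a.(b.0 + (0 + 0) + (b.0)\{a,c,d}) ⊢ —c→ n1
  n1 = a.(b.0 + (0 + 0) + (b.0)\{a,c,d}) ⊢ —a→ n2
  n2 = b.0 + (0 + 0) + (b.0)\{a,c,d} ⊢ —b→ n3, —b→ n4
  n3 = 0 ⊢ stopped
  n4 = 0\{a,c,d} ⊢ stopped
Coarsest stable partition (strong bisimilarity classes):
  B0 = {m0}
  B1 = {m1, n1}
  B2 = {m2, n2}
  B3 = {m3, m4, n3, n4}
  B4 = {n0}
m0 ∈ B0, n0 ∈ B4 → different blocks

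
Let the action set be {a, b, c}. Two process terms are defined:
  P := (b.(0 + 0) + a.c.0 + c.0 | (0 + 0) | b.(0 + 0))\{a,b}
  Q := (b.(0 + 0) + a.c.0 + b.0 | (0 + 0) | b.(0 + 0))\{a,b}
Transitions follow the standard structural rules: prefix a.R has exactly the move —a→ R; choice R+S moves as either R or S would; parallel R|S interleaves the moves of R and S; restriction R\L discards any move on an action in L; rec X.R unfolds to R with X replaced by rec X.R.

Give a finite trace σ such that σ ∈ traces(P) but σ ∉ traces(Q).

LTS(P): 2 reachable states
  s0 = (b.(0 + 0) + a.c.0 + c.0 | (0 + 0) | b.(0 + 0))\{a,b} :: ··c··> s1
  s1 = (0 | (0 + 0) | b.(0 + 0))\{a,b} :: ∅
LTS(Q): 1 reachable states
  t0 = (b.(0 + 0) + a.c.0 + b.0 | (0 + 0) | b.(0 + 0))\{a,b} :: ∅
Run σ = ⟨c⟩ on P: start {s0}
  step 1 (c): {s1}
  — P admits the full trace.
Run σ = ⟨c⟩ on Q: start {t0}
  step 1 (c): ∅ (Q stuck)

c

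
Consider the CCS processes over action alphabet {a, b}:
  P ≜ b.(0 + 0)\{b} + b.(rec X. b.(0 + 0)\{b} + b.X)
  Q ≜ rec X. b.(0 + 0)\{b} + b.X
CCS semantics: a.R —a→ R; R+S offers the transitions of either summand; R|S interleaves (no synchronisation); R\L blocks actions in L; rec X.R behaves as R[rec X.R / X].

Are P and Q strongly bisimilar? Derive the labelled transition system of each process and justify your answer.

LTS(P): 3 reachable states
  u0 = b.(0 + 0)\{b} + b.(rec X. b.(0 + 0)\{b} + b.X) → =b=> u1, =b=> u2
  u1 = (0 + 0)\{b} → stopped
  u2 = rec X. b.(0 + 0)\{b} + b.X → =b=> u1, =b=> u2
LTS(Q): 2 reachable states
  v0 = rec X. b.(0 + 0)\{b} + b.X → =b=> v0, =b=> v1
  v1 = (0 + 0)\{b} → stopped
Coarsest stable partition (strong bisimilarity classes):
  B0 = {u0, u2, v0}
  B1 = {u1, v1}
u0 ∈ B0, v0 ∈ B0 → same block

P ~ Q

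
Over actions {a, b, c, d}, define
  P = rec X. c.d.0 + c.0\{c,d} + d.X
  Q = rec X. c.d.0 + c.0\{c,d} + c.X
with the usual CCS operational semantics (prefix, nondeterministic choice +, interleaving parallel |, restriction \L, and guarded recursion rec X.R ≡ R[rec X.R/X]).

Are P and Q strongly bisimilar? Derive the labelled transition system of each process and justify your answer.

not bisimilar

Reachable graph of P (4 states):
  p0 = rec X. c.d.0 + c.0\{c,d} + d.X has moves =c=> p1, =c=> p2, =d=> p0
  p1 = 0\{c,d} has moves deadlocked
  p2 = d.0 has moves =d=> p3
  p3 = 0 has moves deadlocked
Reachable graph of Q (4 states):
  q0 = rec X. c.d.0 + c.0\{c,d} + c.X has moves =c=> q0, =c=> q1, =c=> q2
  q1 = 0\{c,d} has moves deadlocked
  q2 = d.0 has moves =d=> q3
  q3 = 0 has moves deadlocked
Coarsest stable partition (strong bisimilarity classes):
  B0 = {p0}
  B1 = {p1, p3, q1, q3}
  B2 = {p2, q2}
  B3 = {q0}
p0 ∈ B0, q0 ∈ B3 → different blocks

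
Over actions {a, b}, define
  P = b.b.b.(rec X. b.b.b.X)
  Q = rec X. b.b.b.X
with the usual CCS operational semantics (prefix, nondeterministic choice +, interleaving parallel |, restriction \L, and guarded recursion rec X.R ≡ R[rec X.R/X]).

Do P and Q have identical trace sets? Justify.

P's transition system — 4 states:
  m0 = b.b.b.(rec X. b.b.b.X) has moves -b-> m1
  m1 = b.b.(rec X. b.b.b.X) has moves -b-> m2
  m2 = b.(rec X. b.b.b.X) has moves -b-> m3
  m3 = rec X. b.b.b.X has moves -b-> m1
Q's transition system — 3 states:
  n0 = rec X. b.b.b.X has moves -b-> n1
  n1 = b.b.(rec X. b.b.b.X) has moves -b-> n2
  n2 = b.(rec X. b.b.b.X) has moves -b-> n0
Coarsest stable partition (strong bisimilarity classes):
  B0 = {m0, m1, m2, m3, n0, n1, n2}
m0 ∈ B0, n0 ∈ B0 → same block
Bisimilar ⇒ trace-equivalent.

trace-equivalent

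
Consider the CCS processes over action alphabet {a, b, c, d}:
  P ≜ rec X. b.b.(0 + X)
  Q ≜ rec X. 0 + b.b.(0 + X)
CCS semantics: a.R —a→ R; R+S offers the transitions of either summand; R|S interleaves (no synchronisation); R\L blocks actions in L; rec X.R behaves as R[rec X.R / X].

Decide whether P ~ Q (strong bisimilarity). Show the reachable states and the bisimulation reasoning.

P's transition system — 3 states:
  s0 = rec X. b.b.(0 + X) :: =b=> s1
  s1 = b.(0 + (rec X. b.b.(0 + X))) :: =b=> s2
  s2 = 0 + (rec X. b.b.(0 + X)) :: =b=> s1
Q's transition system — 3 states:
  t0 = rec X. 0 + b.b.(0 + X) :: =b=> t1
  t1 = b.(0 + (rec X. 0 + b.b.(0 + X))) :: =b=> t2
  t2 = 0 + (rec X. 0 + b.b.(0 + X)) :: =b=> t1
Partition-refinement fixed point:
  B0 = {s0, s1, s2, t0, t1, t2}
s0 ∈ B0, t0 ∈ B0 → same block

P ~ Q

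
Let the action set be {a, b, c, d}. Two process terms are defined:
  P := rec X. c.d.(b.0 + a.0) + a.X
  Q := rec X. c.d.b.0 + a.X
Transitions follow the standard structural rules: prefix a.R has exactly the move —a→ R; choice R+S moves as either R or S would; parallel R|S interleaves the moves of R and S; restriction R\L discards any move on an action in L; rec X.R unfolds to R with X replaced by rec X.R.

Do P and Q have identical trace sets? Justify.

Reachable graph of P (4 states):
  s0 = rec X. c.d.(b.0 + a.0) + a.X | =a=> s0, =c=> s1
  s1 = d.(b.0 + a.0) | =d=> s2
  s2 = b.0 + a.0 | =a=> s3, =b=> s3
  s3 = 0 | stopped
Reachable graph of Q (4 states):
  t0 = rec X. c.d.b.0 + a.X | =a=> t0, =c=> t1
  t1 = d.b.0 | =d=> t2
  t2 = b.0 | =b=> t3
  t3 = 0 | stopped
Executing cda from P (initial set {s0}):
  after c @ step 1: {s1}
  after d @ step 2: {s2}
  after a @ step 3: {s3}
  P completes σ.
Executing cda from Q (initial set {t0}):
  after c @ step 1: {t1}
  after d @ step 2: {t2}
  after a @ step 3: ∅  — Q cannot continue

traces(P) ≠ traces(Q) — witness ⟨cda⟩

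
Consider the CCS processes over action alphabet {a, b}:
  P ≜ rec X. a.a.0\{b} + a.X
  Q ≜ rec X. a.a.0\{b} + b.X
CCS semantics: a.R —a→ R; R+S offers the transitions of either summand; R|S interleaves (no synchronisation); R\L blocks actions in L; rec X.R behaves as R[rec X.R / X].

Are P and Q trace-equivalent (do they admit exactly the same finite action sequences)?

trace-distinct — witness ⟨aaa⟩

Reachable graph of P (3 states):
  p0 = rec X. a.a.0\{b} + a.X ⊢ =a=> p0, =a=> p1
  p1 = a.0\{b} ⊢ =a=> p2
  p2 = 0\{b} ⊢ (no moves)
Reachable graph of Q (3 states):
  q0 = rec X. a.a.0\{b} + b.X ⊢ =a=> q1, =b=> q0
  q1 = a.0\{b} ⊢ =a=> q2
  q2 = 0\{b} ⊢ (no moves)
Run σ = ⟨aaa⟩ on P: start {p0}
  step 1 (a): {p0, p1}
  step 2 (a): {p0, p1, p2}
  step 3 (a): {p0, p1, p2}
  ✓ P
Run σ = ⟨aaa⟩ on Q: start {q0}
  step 1 (a): {q1}
  step 2 (a): {q2}
  step 3 (a): no successor for Q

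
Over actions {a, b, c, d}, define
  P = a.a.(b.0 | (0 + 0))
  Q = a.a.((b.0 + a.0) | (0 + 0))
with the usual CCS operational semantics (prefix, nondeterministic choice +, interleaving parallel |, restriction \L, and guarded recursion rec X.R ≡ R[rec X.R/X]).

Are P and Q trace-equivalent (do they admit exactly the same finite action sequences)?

Reachable graph of P (4 states):
  m0 = a.a.(b.0 | (0 + 0)) has moves --a--▸ m1
  m1 = a.(b.0 | (0 + 0)) has moves --a--▸ m2
  m2 = b.0 | (0 + 0) has moves --b--▸ m3
  m3 = 0 | (0 + 0) has moves deadlocked
Reachable graph of Q (4 states):
  n0 = a.a.((b.0 + a.0) | (0 + 0)) has moves --a--▸ n1
  n1 = a.((b.0 + a.0) | (0 + 0)) has moves --a--▸ n2
  n2 = (b.0 + a.0) | (0 + 0) has moves --a--▸ n3, --b--▸ n3
  n3 = 0 | (0 + 0) has moves deadlocked
Trace ⟨aaa⟩ through Q, begin at {n0}:
  after a @ step 1: {n1}
  after a @ step 2: {n2}
  after a @ step 3: {n3}
  Q completes σ.
Trace ⟨aaa⟩ through P, begin at {m0}:
  after a @ step 1: {m1}
  after a @ step 2: {m2}
  after a @ step 3: ∅  — P cannot continue

traces(P) ≠ traces(Q) — witness ⟨aaa⟩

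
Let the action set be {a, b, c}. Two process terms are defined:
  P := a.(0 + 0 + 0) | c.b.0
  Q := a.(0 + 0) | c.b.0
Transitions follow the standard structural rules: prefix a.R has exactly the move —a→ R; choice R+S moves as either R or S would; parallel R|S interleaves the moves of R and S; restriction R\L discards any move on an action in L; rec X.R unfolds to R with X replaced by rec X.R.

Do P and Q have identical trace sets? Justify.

P's transition system — 6 states:
  p0 = a.(0 + 0 + 0) | c.b.0 → --a--▸ p1, --c--▸ p2
  p1 = (0 + 0 + 0) | c.b.0 → --c--▸ p3
  p2 = a.(0 + 0 + 0) | b.0 → --a--▸ p3, --b--▸ p4
  p3 = (0 + 0 + 0) | b.0 → --b--▸ p5
  p4 = a.(0 + 0 + 0) | 0 → --a--▸ p5
  p5 = (0 + 0 + 0) | 0 → stopped
Q's transition system — 6 states:
  q0 = a.(0 + 0) | c.b.0 → --a--▸ q1, --c--▸ q2
  q1 = (0 + 0) | c.b.0 → --c--▸ q3
  q2 = a.(0 + 0) | b.0 → --a--▸ q3, --b--▸ q4
  q3 = (0 + 0) | b.0 → --b--▸ q5
  q4 = a.(0 + 0) | 0 → --a--▸ q5
  q5 = (0 + 0) | 0 → stopped
Partition-refinement fixed point:
  B0 = {p0, q0}
  B1 = {p2, q2}
  B2 = {p3, q3}
  B3 = {p5, q5}
  B4 = {p4, q4}
  B5 = {p1, q1}
p0 ∈ B0, q0 ∈ B0 → same block
Bisimilar ⇒ trace-equivalent.

YES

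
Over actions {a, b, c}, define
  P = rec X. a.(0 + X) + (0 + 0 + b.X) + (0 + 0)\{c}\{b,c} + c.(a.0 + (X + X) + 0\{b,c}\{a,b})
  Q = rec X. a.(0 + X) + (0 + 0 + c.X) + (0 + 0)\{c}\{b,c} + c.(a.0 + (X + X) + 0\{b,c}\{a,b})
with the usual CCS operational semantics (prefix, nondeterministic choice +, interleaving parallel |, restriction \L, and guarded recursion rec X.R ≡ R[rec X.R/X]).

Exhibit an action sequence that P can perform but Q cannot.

Reachable graph of P (4 states):
  u0 = rec X. a.(0 + X) + (0 + 0 + b.X) + (0 + 0)\{c}\{b,c} + c.(a.0 + (X + X) + 0\{b,c}\{a,b}) → -a-> u1, -b-> u0, -c-> u2
  u1 = 0 + (rec X. a.(0 + X) + (0 + 0 + b.X) + (0 + 0)\{c}\{b,c} + c.(a.0 + (X + X) + 0\{b,c}\{a,b})) → -a-> u1, -b-> u0, -c-> u2
  u2 = a.0 + ((rec X. a.(0 + X) + (0 + 0 + b.X) + (0 + 0)\{c}\{b,c} + c.(a.0 + (X + X) + 0\{b,c}\{a,b})) + (rec X. a.(0 + X) + (0 + 0 + b.X) + (0 + 0)\{c}\{b,c} + c.(a.0 + (X + X) + 0\{b,c}\{a,b}))) + 0\{b,c}\{a,b} → -a-> u1, -a-> u3, -b-> u0, -c-> u2
  u3 = 0 → (no moves)
Reachable graph of Q (4 states):
  v0 = rec X. a.(0 + X) + (0 + 0 + c.X) + (0 + 0)\{c}\{b,c} + c.(a.0 + (X + X) + 0\{b,c}\{a,b}) → -a-> v1, -c-> v0, -c-> v2
  v1 = 0 + (rec X. a.(0 + X) + (0 + 0 + c.X) + (0 + 0)\{c}\{b,c} + c.(a.0 + (X + X) + 0\{b,c}\{a,b})) → -a-> v1, -c-> v0, -c-> v2
  v2 = a.0 + ((rec X. a.(0 + X) + (0 + 0 + c.X) + (0 + 0)\{c}\{b,c} + c.(a.0 + (X + X) + 0\{b,c}\{a,b})) + (rec X. a.(0 + X) + (0 + 0 + c.X) + (0 + 0)\{c}\{b,c} + c.(a.0 + (X + X) + 0\{b,c}\{a,b}))) + 0\{b,c}\{a,b} → -a-> v1, -a-> v3, -c-> v0, -c-> v2
  v3 = 0 → (no moves)
Executing b from P (initial set {u0}):
  step 1 (b): {u0}
  — P admits the full trace.
Executing b from Q (initial set {v0}):
  step 1 (b): no successor for Q

b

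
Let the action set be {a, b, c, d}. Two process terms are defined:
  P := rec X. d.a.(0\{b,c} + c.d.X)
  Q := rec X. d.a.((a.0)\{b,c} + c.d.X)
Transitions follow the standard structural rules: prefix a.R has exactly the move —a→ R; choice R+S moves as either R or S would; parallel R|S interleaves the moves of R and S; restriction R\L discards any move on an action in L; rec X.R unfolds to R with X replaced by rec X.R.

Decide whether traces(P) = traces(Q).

traces(P) ≠ traces(Q) — witness ⟨daa⟩

Reachable graph of P (4 states):
  u0 = rec X. d.a.(0\{b,c} + c.d.X) → =d=> u1
  u1 = a.(0\{b,c} + c.d.(rec X. d.a.(0\{b,c} + c.d.X))) → =a=> u2
  u2 = 0\{b,c} + c.d.(rec X. d.a.(0\{b,c} + c.d.X)) → =c=> u3
  u3 = d.(rec X. d.a.(0\{b,c} + c.d.X)) → =d=> u0
Reachable graph of Q (5 states):
  v0 = rec X. d.a.((a.0)\{b,c} + c.d.X) → =d=> v1
  v1 = a.((a.0)\{b,c} + c.d.(rec X. d.a.((a.0)\{b,c} + c.d.X))) → =a=> v2
  v2 = (a.0)\{b,c} + c.d.(rec X. d.a.((a.0)\{b,c} + c.d.X)) → =a=> v3, =c=> v4
  v3 = 0\{b,c} → (no moves)
  v4 = d.(rec X. d.a.((a.0)\{b,c} + c.d.X)) → =d=> v0
Executing daa from Q (initial set {v0}):
  after d @ step 1: {v1}
  after a @ step 2: {v2}
  after a @ step 3: {v3}
  — Q admits the full trace.
Executing daa from P (initial set {u0}):
  after d @ step 1: {u1}
  after a @ step 2: {u2}
  after a @ step 3: ∅  — P cannot continue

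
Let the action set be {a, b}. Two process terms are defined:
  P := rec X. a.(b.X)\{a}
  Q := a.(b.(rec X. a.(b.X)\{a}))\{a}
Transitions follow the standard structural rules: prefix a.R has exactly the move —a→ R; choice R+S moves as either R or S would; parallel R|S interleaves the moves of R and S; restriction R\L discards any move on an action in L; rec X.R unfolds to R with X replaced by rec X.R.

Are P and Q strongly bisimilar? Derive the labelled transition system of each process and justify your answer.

P ~ Q

LTS(P): 3 reachable states
  s0 = rec X. a.(b.X)\{a} → =a=> s1
  s1 = (b.(rec X. a.(b.X)\{a}))\{a} → =b=> s2
  s2 = (rec X. a.(b.X)\{a})\{a} → stopped
LTS(Q): 3 reachable states
  t0 = a.(b.(rec X. a.(b.X)\{a}))\{a} → =a=> t1
  t1 = (b.(rec X. a.(b.X)\{a}))\{a} → =b=> t2
  t2 = (rec X. a.(b.X)\{a})\{a} → stopped
Partition-refinement fixed point:
  B0 = {s0, t0}
  B1 = {s1, t1}
  B2 = {s2, t2}
s0 ∈ B0, t0 ∈ B0 → same block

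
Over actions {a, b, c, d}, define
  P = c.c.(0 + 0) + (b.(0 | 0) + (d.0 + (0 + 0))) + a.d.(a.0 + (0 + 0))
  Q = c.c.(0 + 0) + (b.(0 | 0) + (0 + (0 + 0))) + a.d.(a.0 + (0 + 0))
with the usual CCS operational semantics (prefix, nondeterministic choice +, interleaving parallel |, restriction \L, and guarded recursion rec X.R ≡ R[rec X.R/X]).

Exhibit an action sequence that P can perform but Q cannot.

d

P's transition system — 7 states:
  u0 = c.c.(0 + 0) + (b.(0 | 0) + (d.0 + (0 + 0))) + a.d.(a.0 + (0 + 0)) → ··a··> u1, ··b··> u2, ··c··> u3, ··d··> u4
  u1 = d.(a.0 + (0 + 0)) → ··d··> u5
  u2 = 0 | 0 → ·
  u3 = c.(0 + 0) → ··c··> u6
  u4 = 0 → ·
  u5 = a.0 + (0 + 0) → ··a··> u4
  u6 = 0 + 0 → ·
Q's transition system — 7 states:
  v0 = c.c.(0 + 0) + (b.(0 | 0) + (0 + (0 + 0))) + a.d.(a.0 + (0 + 0)) → ··a··> v1, ··b··> v2, ··c··> v3
  v1 = d.(a.0 + (0 + 0)) → ··d··> v4
  v2 = 0 | 0 → ·
  v3 = c.(0 + 0) → ··c··> v5
  v4 = a.0 + (0 + 0) → ··a··> v6
  v5 = 0 + 0 → ·
  v6 = 0 → ·
Run σ = ⟨d⟩ on P: start {u0}
  [1] d ⇒ {u4}
  ✓ P
Run σ = ⟨d⟩ on Q: start {v0}
  [1] d ⇒ ∅  — Q cannot continue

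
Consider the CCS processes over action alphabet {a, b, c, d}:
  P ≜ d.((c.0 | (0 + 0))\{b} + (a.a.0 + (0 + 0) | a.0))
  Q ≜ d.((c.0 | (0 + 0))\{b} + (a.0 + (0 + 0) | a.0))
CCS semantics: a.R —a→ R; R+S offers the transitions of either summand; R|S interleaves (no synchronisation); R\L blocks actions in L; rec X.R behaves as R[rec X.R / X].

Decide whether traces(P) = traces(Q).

traces(P) ≠ traces(Q) — witness ⟨daa⟩

P's transition system — 6 states:
  p0 = d.((c.0 | (0 + 0))\{b} + (a.a.0 + (0 + 0) | a.0)) has moves --d--▸ p1
  p1 = (c.0 | (0 + 0))\{b} + (a.a.0 + (0 + 0) | a.0) has moves --a--▸ p2, --a--▸ p3, --c--▸ p4
  p2 = (0 + 0) | 0 has moves ·
  p3 = a.0 has moves --a--▸ p5
  p4 = (0 | (0 + 0))\{b} has moves ·
  p5 = 0 has moves ·
Q's transition system — 5 states:
  q0 = d.((c.0 | (0 + 0))\{b} + (a.0 + (0 + 0) | a.0)) has moves --d--▸ q1
  q1 = (c.0 | (0 + 0))\{b} + (a.0 + (0 + 0) | a.0) has moves --a--▸ q2, --a--▸ q3, --c--▸ q4
  q2 = (0 + 0) | 0 has moves ·
  q3 = 0 has moves ·
  q4 = (0 | (0 + 0))\{b} has moves ·
Run σ = ⟨daa⟩ on P: start {p0}
  after d @ step 1: {p1}
  after a @ step 2: {p2, p3}
  after a @ step 3: {p5}
  — P admits the full trace.
Run σ = ⟨daa⟩ on Q: start {q0}
  after d @ step 1: {q1}
  after a @ step 2: {q2, q3}
  after a @ step 3: no successor for Q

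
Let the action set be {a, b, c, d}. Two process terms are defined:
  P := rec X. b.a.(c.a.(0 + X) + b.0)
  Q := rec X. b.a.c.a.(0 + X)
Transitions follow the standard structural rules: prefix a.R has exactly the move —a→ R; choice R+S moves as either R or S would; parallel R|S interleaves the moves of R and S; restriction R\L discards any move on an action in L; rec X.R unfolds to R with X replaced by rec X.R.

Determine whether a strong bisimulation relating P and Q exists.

NO

P's transition system — 6 states:
  m0 = rec X. b.a.(c.a.(0 + X) + b.0) ⊢ =b=> m1
  m1 = a.(c.a.(0 + (rec X. b.a.(c.a.(0 + X) + b.0))) + b.0) ⊢ =a=> m2
  m2 = c.a.(0 + (rec X. b.a.(c.a.(0 + X) + b.0))) + b.0 ⊢ =b=> m3, =c=> m4
  m3 = 0 ⊢ deadlocked
  m4 = a.(0 + (rec X. b.a.(c.a.(0 + X) + b.0))) ⊢ =a=> m5
  m5 = 0 + (rec X. b.a.(c.a.(0 + X) + b.0)) ⊢ =b=> m1
Q's transition system — 5 states:
  n0 = rec X. b.a.c.a.(0 + X) ⊢ =b=> n1
  n1 = a.c.a.(0 + (rec X. b.a.c.a.(0 + X))) ⊢ =a=> n2
  n2 = c.a.(0 + (rec X. b.a.c.a.(0 + X))) ⊢ =c=> n3
  n3 = a.(0 + (rec X. b.a.c.a.(0 + X))) ⊢ =a=> n4
  n4 = 0 + (rec X. b.a.c.a.(0 + X)) ⊢ =b=> n1
Coarsest stable partition (strong bisimilarity classes):
  B0 = {m0, m5}
  B1 = {m1}
  B2 = {m2}
  B3 = {m3}
  B4 = {m4}
  B5 = {n0, n4}
  B6 = {n1}
  B7 = {n2}
  B8 = {n3}
m0 ∈ B0, n0 ∈ B5 → different blocks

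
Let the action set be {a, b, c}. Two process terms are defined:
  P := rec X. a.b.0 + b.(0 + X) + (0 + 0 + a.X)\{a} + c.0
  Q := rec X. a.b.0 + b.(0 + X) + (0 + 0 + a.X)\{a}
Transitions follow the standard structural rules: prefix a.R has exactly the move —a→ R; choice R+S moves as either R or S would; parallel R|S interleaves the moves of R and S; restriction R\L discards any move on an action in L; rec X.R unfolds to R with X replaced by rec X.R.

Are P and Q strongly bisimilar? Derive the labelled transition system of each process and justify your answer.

not bisimilar

P's transition system — 4 states:
  m0 = rec X. a.b.0 + b.(0 + X) + (0 + 0 + a.X)\{a} + c.0 ⊢ --a--▸ m1, --b--▸ m2, --c--▸ m3
  m1 = b.0 ⊢ --b--▸ m3
  m2 = 0 + (rec X. a.b.0 + b.(0 + X) + (0 + 0 + a.X)\{a} + c.0) ⊢ --a--▸ m1, --b--▸ m2, --c--▸ m3
  m3 = 0 ⊢ ·
Q's transition system — 4 states:
  n0 = rec X. a.b.0 + b.(0 + X) + (0 + 0 + a.X)\{a} ⊢ --a--▸ n1, --b--▸ n2
  n1 = b.0 ⊢ --b--▸ n3
  n2 = 0 + (rec X. a.b.0 + b.(0 + X) + (0 + 0 + a.X)\{a}) ⊢ --a--▸ n1, --b--▸ n2
  n3 = 0 ⊢ ·
Bisimilarity quotient blocks:
  B0 = {m0, m2}
  B1 = {m1, n1}
  B2 = {m3, n3}
  B3 = {n0, n2}
m0 ∈ B0, n0 ∈ B3 → different blocks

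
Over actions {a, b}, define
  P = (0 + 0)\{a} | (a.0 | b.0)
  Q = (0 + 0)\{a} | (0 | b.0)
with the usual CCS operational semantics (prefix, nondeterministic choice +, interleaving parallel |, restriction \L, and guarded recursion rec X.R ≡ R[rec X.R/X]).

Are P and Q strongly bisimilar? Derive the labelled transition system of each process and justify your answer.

not bisimilar

Reachable graph of P (4 states):
  s0 = (0 + 0)\{a} | (a.0 | b.0) → =a=> s1, =b=> s2
  s1 = (0 + 0)\{a} | (0 | b.0) → =b=> s3
  s2 = (0 + 0)\{a} | (a.0 | 0) → =a=> s3
  s3 = (0 + 0)\{a} | (0 | 0) → ·
Reachable graph of Q (2 states):
  t0 = (0 + 0)\{a} | (0 | b.0) → =b=> t1
  t1 = (0 + 0)\{a} | (0 | 0) → ·
Bisimilarity quotient blocks:
  B0 = {s0}
  B1 = {s1, t0}
  B2 = {s3, t1}
  B3 = {s2}
s0 ∈ B0, t0 ∈ B1 → different blocks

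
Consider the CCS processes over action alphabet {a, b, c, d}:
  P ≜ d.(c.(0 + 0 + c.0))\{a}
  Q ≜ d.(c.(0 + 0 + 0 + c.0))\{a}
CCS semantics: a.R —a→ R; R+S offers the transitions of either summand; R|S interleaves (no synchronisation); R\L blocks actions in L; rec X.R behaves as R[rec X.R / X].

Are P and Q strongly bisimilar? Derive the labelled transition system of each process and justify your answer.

LTS(P): 4 reachable states
  u0 = d.(c.(0 + 0 + c.0))\{a} :: =d=> u1
  u1 = (c.(0 + 0 + c.0))\{a} :: =c=> u2
  u2 = (0 + 0 + c.0)\{a} :: =c=> u3
  u3 = 0\{a} :: ∅
LTS(Q): 4 reachable states
  v0 = d.(c.(0 + 0 + 0 + c.0))\{a} :: =d=> v1
  v1 = (c.(0 + 0 + 0 + c.0))\{a} :: =c=> v2
  v2 = (0 + 0 + 0 + c.0)\{a} :: =c=> v3
  v3 = 0\{a} :: ∅
Partition-refinement fixed point:
  B0 = {u0, v0}
  B1 = {u1, v1}
  B2 = {u2, v2}
  B3 = {u3, v3}
u0 ∈ B0, v0 ∈ B0 → same block

YES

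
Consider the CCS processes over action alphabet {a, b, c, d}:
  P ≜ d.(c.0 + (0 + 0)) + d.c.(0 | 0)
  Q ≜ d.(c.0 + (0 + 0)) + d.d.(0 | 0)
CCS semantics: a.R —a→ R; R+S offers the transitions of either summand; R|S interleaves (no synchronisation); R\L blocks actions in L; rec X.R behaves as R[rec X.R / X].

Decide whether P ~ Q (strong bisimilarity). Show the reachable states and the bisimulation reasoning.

NO

Reachable graph of P (5 states):
  m0 = d.(c.0 + (0 + 0)) + d.c.(0 | 0) ⊢ ··d··> m1, ··d··> m2
  m1 = c.(0 | 0) ⊢ ··c··> m3
  m2 = c.0 + (0 + 0) ⊢ ··c··> m4
  m3 = 0 | 0 ⊢ ∅
  m4 = 0 ⊢ ∅
Reachable graph of Q (5 states):
  n0 = d.(c.0 + (0 + 0)) + d.d.(0 | 0) ⊢ ··d··> n1, ··d··> n2
  n1 = c.0 + (0 + 0) ⊢ ··c··> n3
  n2 = d.(0 | 0) ⊢ ··d··> n4
  n3 = 0 ⊢ ∅
  n4 = 0 | 0 ⊢ ∅
Coarsest stable partition (strong bisimilarity classes):
  B0 = {m0}
  B1 = {m1, m2, n1}
  B2 = {m3, m4, n3, n4}
  B3 = {n0}
  B4 = {n2}
m0 ∈ B0, n0 ∈ B3 → different blocks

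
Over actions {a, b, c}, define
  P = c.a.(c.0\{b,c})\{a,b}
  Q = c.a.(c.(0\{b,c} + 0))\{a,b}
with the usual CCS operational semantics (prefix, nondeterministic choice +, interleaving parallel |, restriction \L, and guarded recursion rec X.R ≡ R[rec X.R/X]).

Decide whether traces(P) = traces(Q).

LTS(P): 4 reachable states
  u0 = c.a.(c.0\{b,c})\{a,b} has moves -c-> u1
  u1 = a.(c.0\{b,c})\{a,b} has moves -a-> u2
  u2 = (c.0\{b,c})\{a,b} has moves -c-> u3
  u3 = 0\{b,c}\{a,b} has moves (no moves)
LTS(Q): 4 reachable states
  v0 = c.a.(c.(0\{b,c} + 0))\{a,b} has moves -c-> v1
  v1 = a.(c.(0\{b,c} + 0))\{a,b} has moves -a-> v2
  v2 = (c.(0\{b,c} + 0))\{a,b} has moves -c-> v3
  v3 = (0\{b,c} + 0)\{a,b} has moves (no moves)
Bisimilarity quotient blocks:
  B0 = {u0, v0}
  B1 = {u1, v1}
  B2 = {u2, v2}
  B3 = {u3, v3}
u0 ∈ B0, v0 ∈ B0 → same block
Bisimilar ⇒ trace-equivalent.

traces(P) = traces(Q)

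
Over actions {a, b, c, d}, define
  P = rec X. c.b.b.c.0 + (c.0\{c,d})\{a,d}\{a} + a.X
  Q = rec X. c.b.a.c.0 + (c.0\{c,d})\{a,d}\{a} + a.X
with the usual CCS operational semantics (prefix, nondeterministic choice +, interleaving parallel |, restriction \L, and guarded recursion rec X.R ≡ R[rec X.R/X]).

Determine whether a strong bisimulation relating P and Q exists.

Reachable graph of P (6 states):
  p0 = rec X. c.b.b.c.0 + (c.0\{c,d})\{a,d}\{a} + a.X :: =a=> p0, =c=> p1, =c=> p2
  p1 = 0\{c,d}\{a,d}\{a} :: deadlocked
  p2 = b.b.c.0 :: =b=> p3
  p3 = b.c.0 :: =b=> p4
  p4 = c.0 :: =c=> p5
  p5 = 0 :: deadlocked
Reachable graph of Q (6 states):
  q0 = rec X. c.b.a.c.0 + (c.0\{c,d})\{a,d}\{a} + a.X :: =a=> q0, =c=> q1, =c=> q2
  q1 = 0\{c,d}\{a,d}\{a} :: deadlocked
  q2 = b.a.c.0 :: =b=> q3
  q3 = a.c.0 :: =a=> q4
  q4 = c.0 :: =c=> q5
  q5 = 0 :: deadlocked
Coarsest stable partition (strong bisimilarity classes):
  B0 = {p0}
  B1 = {p2}
  B2 = {p3}
  B3 = {p4, q4}
  B4 = {p1, p5, q1, q5}
  B5 = {q0}
  B6 = {q2}
  B7 = {q3}
p0 ∈ B0, q0 ∈ B5 → different blocks

not bisimilar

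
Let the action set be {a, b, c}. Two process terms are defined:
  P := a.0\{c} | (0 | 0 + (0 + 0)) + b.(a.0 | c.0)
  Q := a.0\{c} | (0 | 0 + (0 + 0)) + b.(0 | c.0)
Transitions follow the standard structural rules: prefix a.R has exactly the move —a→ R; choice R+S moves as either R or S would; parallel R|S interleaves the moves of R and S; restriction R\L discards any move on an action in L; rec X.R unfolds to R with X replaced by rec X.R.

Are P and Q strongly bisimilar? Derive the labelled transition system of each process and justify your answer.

Reachable graph of P (6 states):
  u0 = a.0\{c} | (0 | 0 + (0 + 0)) + b.(a.0 | c.0) has moves —a→ u1, —b→ u2
  u1 = 0\{c} | (0 | 0 + (0 + 0)) has moves ∅
  u2 = a.0 | c.0 has moves —a→ u3, —c→ u4
  u3 = 0 | c.0 has moves —c→ u5
  u4 = a.0 | 0 has moves —a→ u5
  u5 = 0 | 0 has moves ∅
Reachable graph of Q (4 states):
  v0 = a.0\{c} | (0 | 0 + (0 + 0)) + b.(0 | c.0) has moves —a→ v1, —b→ v2
  v1 = 0\{c} | (0 | 0 + (0 + 0)) has moves ∅
  v2 = 0 | c.0 has moves —c→ v3
  v3 = 0 | 0 has moves ∅
Coarsest stable partition (strong bisimilarity classes):
  B0 = {u0}
  B1 = {u2}
  B2 = {u4}
  B3 = {u1, u5, v1, v3}
  B4 = {u3, v2}
  B5 = {v0}
u0 ∈ B0, v0 ∈ B5 → different blocks

NO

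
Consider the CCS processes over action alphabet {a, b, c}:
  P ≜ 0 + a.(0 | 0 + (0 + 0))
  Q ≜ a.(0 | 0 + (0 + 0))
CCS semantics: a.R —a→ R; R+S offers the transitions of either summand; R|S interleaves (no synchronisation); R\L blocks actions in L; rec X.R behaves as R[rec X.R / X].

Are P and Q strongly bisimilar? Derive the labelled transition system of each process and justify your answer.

Reachable graph of P (2 states):
  s0 = 0 + a.(0 | 0 + (0 + 0)) ⊢ -a-> s1
  s1 = 0 | 0 + (0 + 0) ⊢ ∅
Reachable graph of Q (2 states):
  t0 = a.(0 | 0 + (0 + 0)) ⊢ -a-> t1
  t1 = 0 | 0 + (0 + 0) ⊢ ∅
Coarsest stable partition (strong bisimilarity classes):
  B0 = {s0, t0}
  B1 = {s1, t1}
s0 ∈ B0, t0 ∈ B0 → same block

YES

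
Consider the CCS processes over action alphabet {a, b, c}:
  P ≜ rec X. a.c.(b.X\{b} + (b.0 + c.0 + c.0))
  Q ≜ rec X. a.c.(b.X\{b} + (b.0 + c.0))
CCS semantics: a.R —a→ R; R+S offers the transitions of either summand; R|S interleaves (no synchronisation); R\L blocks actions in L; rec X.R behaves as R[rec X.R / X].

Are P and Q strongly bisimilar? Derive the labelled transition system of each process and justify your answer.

P's transition system — 8 states:
  u0 = rec X. a.c.(b.X\{b} + (b.0 + c.0 + c.0)) → -a-> u1
  u1 = c.(b.(rec X. a.c.(b.X\{b} + (b.0 + c.0 + c.0)))\{b} + (b.0 + c.0 + c.0)) → -c-> u2
  u2 = b.(rec X. a.c.(b.X\{b} + (b.0 + c.0 + c.0)))\{b} + (b.0 + c.0 + c.0) → -b-> u3, -b-> u4, -c-> u4
  u3 = (rec X. a.c.(b.X\{b} + (b.0 + c.0 + c.0)))\{b} → -a-> u5
  u4 = 0 → deadlocked
  u5 = (c.(b.(rec X. a.c.(b.X\{b} + (b.0 + c.0 + c.0)))\{b} + (b.0 + c.0 + c.0)))\{b} → -c-> u6
  u6 = (b.(rec X. a.c.(b.X\{b} + (b.0 + c.0 + c.0)))\{b} + (b.0 + c.0 + c.0))\{b} → -c-> u7
  u7 = 0\{b} → deadlocked
Q's transition system — 8 states:
  v0 = rec X. a.c.(b.X\{b} + (b.0 + c.0)) → -a-> v1
  v1 = c.(b.(rec X. a.c.(b.X\{b} + (b.0 + c.0)))\{b} + (b.0 + c.0)) → -c-> v2
  v2 = b.(rec X. a.c.(b.X\{b} + (b.0 + c.0)))\{b} + (b.0 + c.0) → -b-> v3, -b-> v4, -c-> v4
  v3 = (rec X. a.c.(b.X\{b} + (b.0 + c.0)))\{b} → -a-> v5
  v4 = 0 → deadlocked
  v5 = (c.(b.(rec X. a.c.(b.X\{b} + (b.0 + c.0)))\{b} + (b.0 + c.0)))\{b} → -c-> v6
  v6 = (b.(rec X. a.c.(b.X\{b} + (b.0 + c.0)))\{b} + (b.0 + c.0))\{b} → -c-> v7
  v7 = 0\{b} → deadlocked
Bisimilarity quotient blocks:
  B0 = {u0, v0}
  B1 = {u1, v1}
  B2 = {u2, v2}
  B3 = {u3, v3}
  B4 = {u5, v5}
  B5 = {u6, v6}
  B6 = {u4, u7, v4, v7}
u0 ∈ B0, v0 ∈ B0 → same block

bisimilar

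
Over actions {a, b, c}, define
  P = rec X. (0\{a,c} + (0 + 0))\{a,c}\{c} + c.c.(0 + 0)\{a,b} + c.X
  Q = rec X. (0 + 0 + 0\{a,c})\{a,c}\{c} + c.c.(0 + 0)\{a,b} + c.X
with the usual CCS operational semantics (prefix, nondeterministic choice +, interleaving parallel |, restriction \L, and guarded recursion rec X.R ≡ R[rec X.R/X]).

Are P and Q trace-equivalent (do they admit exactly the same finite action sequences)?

P's transition system — 3 states:
  u0 = rec X. (0\{a,c} + (0 + 0))\{a,c}\{c} + c.c.(0 + 0)\{a,b} + c.X ⊢ =c=> u0, =c=> u1
  u1 = c.(0 + 0)\{a,b} ⊢ =c=> u2
  u2 = (0 + 0)\{a,b} ⊢ ·
Q's transition system — 3 states:
  v0 = rec X. (0 + 0 + 0\{a,c})\{a,c}\{c} + c.c.(0 + 0)\{a,b} + c.X ⊢ =c=> v0, =c=> v1
  v1 = c.(0 + 0)\{a,b} ⊢ =c=> v2
  v2 = (0 + 0)\{a,b} ⊢ ·
Bisimilarity quotient blocks:
  B0 = {u0, v0}
  B1 = {u1, v1}
  B2 = {u2, v2}
u0 ∈ B0, v0 ∈ B0 → same block
Bisimilar ⇒ trace-equivalent.

trace-equivalent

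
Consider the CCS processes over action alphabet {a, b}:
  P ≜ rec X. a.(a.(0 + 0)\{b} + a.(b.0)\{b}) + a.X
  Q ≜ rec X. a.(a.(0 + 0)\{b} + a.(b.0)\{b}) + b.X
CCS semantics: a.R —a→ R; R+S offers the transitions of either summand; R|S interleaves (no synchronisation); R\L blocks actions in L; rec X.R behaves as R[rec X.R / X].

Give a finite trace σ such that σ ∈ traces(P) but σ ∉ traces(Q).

aaa

Reachable graph of P (4 states):
  s0 = rec X. a.(a.(0 + 0)\{b} + a.(b.0)\{b}) + a.X → --a--▸ s0, --a--▸ s1
  s1 = a.(0 + 0)\{b} + a.(b.0)\{b} → --a--▸ s2, --a--▸ s3
  s2 = (0 + 0)\{b} → stopped
  s3 = (b.0)\{b} → stopped
Reachable graph of Q (4 states):
  t0 = rec X. a.(a.(0 + 0)\{b} + a.(b.0)\{b}) + b.X → --a--▸ t1, --b--▸ t0
  t1 = a.(0 + 0)\{b} + a.(b.0)\{b} → --a--▸ t2, --a--▸ t3
  t2 = (0 + 0)\{b} → stopped
  t3 = (b.0)\{b} → stopped
Trace ⟨aaa⟩ through P, begin at {s0}:
  step 1 (a): {s0, s1}
  step 2 (a): {s0, s1, s2, s3}
  step 3 (a): {s0, s1, s2, s3}
  ✓ P
Trace ⟨aaa⟩ through Q, begin at {t0}:
  step 1 (a): {t1}
  step 2 (a): {t2, t3}
  step 3 (a): ∅  — Q cannot continue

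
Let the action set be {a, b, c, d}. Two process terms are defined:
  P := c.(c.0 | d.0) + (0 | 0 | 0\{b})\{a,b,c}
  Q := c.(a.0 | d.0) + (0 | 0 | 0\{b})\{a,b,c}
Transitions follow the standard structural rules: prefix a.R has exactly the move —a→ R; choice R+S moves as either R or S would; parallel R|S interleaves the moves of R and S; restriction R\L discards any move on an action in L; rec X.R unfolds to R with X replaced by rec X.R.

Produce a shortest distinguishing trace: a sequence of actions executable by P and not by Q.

P's transition system — 5 states:
  p0 = c.(c.0 | d.0) + (0 | 0 | 0\{b})\{a,b,c} :: -c-> p1
  p1 = c.0 | d.0 :: -c-> p2, -d-> p3
  p2 = 0 | d.0 :: -d-> p4
  p3 = c.0 | 0 :: -c-> p4
  p4 = 0 | 0 :: deadlocked
Q's transition system — 5 states:
  q0 = c.(a.0 | d.0) + (0 | 0 | 0\{b})\{a,b,c} :: -c-> q1
  q1 = a.0 | d.0 :: -a-> q2, -d-> q3
  q2 = 0 | d.0 :: -d-> q4
  q3 = a.0 | 0 :: -a-> q4
  q4 = 0 | 0 :: deadlocked
Run σ = ⟨cc⟩ on P: start {p0}
  after c @ step 1: {p1}
  after c @ step 2: {p2}
  P completes σ.
Run σ = ⟨cc⟩ on Q: start {q0}
  after c @ step 1: {q1}
  after c @ step 2: ∅  — Q cannot continue

cc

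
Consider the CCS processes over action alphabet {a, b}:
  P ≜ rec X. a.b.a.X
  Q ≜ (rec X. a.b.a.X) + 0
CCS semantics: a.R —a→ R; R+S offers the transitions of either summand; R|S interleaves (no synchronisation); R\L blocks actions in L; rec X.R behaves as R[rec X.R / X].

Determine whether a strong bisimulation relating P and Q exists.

bisimilar

LTS(P): 3 reachable states
  m0 = rec X. a.b.a.X :: -a-> m1
  m1 = b.a.(rec X. a.b.a.X) :: -b-> m2
  m2 = a.(rec X. a.b.a.X) :: -a-> m0
LTS(Q): 4 reachable states
  n0 = (rec X. a.b.a.X) + 0 :: -a-> n1
  n1 = b.a.(rec X. a.b.a.X) :: -b-> n2
  n2 = a.(rec X. a.b.a.X) :: -a-> n3
  n3 = rec X. a.b.a.X :: -a-> n1
Coarsest stable partition (strong bisimilarity classes):
  B0 = {m0, n0, n3}
  B1 = {m1, n1}
  B2 = {m2, n2}
m0 ∈ B0, n0 ∈ B0 → same block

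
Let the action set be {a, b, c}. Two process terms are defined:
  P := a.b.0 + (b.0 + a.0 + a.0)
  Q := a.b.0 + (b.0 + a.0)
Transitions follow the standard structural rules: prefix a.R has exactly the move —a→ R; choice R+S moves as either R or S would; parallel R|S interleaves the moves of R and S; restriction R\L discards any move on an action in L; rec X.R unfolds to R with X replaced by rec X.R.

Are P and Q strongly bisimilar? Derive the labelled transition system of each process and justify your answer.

LTS(P): 3 reachable states
  p0 = a.b.0 + (b.0 + a.0 + a.0) ⊢ =a=> p1, =a=> p2, =b=> p1
  p1 = 0 ⊢ (no moves)
  p2 = b.0 ⊢ =b=> p1
LTS(Q): 3 reachable states
  q0 = a.b.0 + (b.0 + a.0) ⊢ =a=> q1, =a=> q2, =b=> q1
  q1 = 0 ⊢ (no moves)
  q2 = b.0 ⊢ =b=> q1
Coarsest stable partition (strong bisimilarity classes):
  B0 = {p0, q0}
  B1 = {p2, q2}
  B2 = {p1, q1}
p0 ∈ B0, q0 ∈ B0 → same block

bisimilar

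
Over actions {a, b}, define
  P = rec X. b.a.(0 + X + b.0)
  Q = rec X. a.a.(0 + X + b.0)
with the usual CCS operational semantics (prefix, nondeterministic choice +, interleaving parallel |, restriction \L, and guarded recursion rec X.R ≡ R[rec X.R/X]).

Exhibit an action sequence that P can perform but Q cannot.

P's transition system — 4 states:
  p0 = rec X. b.a.(0 + X + b.0) → -b-> p1
  p1 = a.(0 + (rec X. b.a.(0 + X + b.0)) + b.0) → -a-> p2
  p2 = 0 + (rec X. b.a.(0 + X + b.0)) + b.0 → -b-> p1, -b-> p3
  p3 = 0 → ∅
Q's transition system — 4 states:
  q0 = rec X. a.a.(0 + X + b.0) → -a-> q1
  q1 = a.(0 + (rec X. a.a.(0 + X + b.0)) + b.0) → -a-> q2
  q2 = 0 + (rec X. a.a.(0 + X + b.0)) + b.0 → -a-> q1, -b-> q3
  q3 = 0 → ∅
Trace ⟨b⟩ through P, begin at {p0}:
  after b @ step 1: {p1}
  — P admits the full trace.
Trace ⟨b⟩ through Q, begin at {q0}:
  after b @ step 1: ∅  — Q cannot continue

b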